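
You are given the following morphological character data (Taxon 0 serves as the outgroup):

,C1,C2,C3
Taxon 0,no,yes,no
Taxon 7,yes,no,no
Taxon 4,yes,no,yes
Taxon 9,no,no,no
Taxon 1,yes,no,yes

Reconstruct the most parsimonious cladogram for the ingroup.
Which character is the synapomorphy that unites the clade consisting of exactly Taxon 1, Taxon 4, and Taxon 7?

C1

Character polarity is set by the outgroup: the derived state is whichever differs from the outgroup's state, so for C2 the derived state is 'no', and for the remaining characters it is 'yes'.
Only Taxon 1, Taxon 4, and Taxon 7 show the derived state 'yes' for C1, supporting them as a clade.
C2 (derived state 'no') is shared by all ingroup taxa — unites the whole ingroup.
C3 (derived state 'yes') is shared by Taxon 1 and Taxon 4 — a synapomorphy uniting that clade.
Most parsimonious ingroup topology: ((Taxon 7,(Taxon 4,Taxon 1)),Taxon 9).
The clade {Taxon 1, Taxon 4, Taxon 7} is supported by C1: its derived state 'yes' occurs in exactly those taxa and in no other taxon (including the outgroup).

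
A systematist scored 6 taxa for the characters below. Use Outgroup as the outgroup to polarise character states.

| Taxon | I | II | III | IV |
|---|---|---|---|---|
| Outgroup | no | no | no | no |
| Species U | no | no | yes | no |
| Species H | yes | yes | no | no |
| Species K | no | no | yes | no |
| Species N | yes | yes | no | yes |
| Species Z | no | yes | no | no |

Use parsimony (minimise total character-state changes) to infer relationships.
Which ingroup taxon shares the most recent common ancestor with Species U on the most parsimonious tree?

Species K

The outgroup has state 'no' for every character, so 'yes' is the derived state throughout.
I: derived state 'yes' in Species H and Species N only — synapomorphy for {Species H, Species N}.
Only Species H, Species N, and Species Z show the derived state 'yes' for II, supporting them as a clade.
Only Species K and Species U show the derived state 'yes' for III, supporting them as a clade.
IV: derived state 'yes' in Species N only — an autapomorphy, so it tells us nothing about relationships among taxa.
Most parsimonious ingroup topology: ((Species U,Species K),((Species H,Species N),Species Z)).
Species U and Species K form a cherry on this tree, so they are sister taxa.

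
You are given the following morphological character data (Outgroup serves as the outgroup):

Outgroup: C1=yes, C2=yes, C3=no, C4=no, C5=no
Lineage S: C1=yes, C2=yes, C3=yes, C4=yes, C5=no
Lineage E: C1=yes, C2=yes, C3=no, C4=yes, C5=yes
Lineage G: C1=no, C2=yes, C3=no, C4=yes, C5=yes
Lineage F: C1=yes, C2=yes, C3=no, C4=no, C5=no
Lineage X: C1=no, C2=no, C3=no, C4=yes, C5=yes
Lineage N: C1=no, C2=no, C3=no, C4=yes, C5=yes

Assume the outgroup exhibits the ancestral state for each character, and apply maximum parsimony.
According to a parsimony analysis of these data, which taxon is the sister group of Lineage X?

Character polarity is set by the outgroup: the derived state is whichever differs from the outgroup's state, so for C1, C2 the derived state is 'no', and for the remaining characters it is 'yes'.
C1 (derived state 'no') is shared by Lineage G, Lineage N, and Lineage X — a synapomorphy uniting that clade.
C2 (derived state 'no') is shared by Lineage N and Lineage X — a synapomorphy uniting that clade.
C3: derived state 'yes' in Lineage S only — an autapomorphy, so it tells us nothing about relationships among taxa.
C4: derived state 'yes' in Lineage E, Lineage G, Lineage N, Lineage S, and Lineage X only — synapomorphy for {Lineage E, Lineage G, Lineage N, Lineage S, Lineage X}.
C5 (derived state 'yes') is shared by Lineage E, Lineage G, Lineage N, and Lineage X — a synapomorphy uniting that clade.
Most parsimonious ingroup topology: ((Lineage S,(Lineage E,(Lineage G,(Lineage X,Lineage N)))),Lineage F).
Lineage X and Lineage N form a cherry on this tree, so they are sister taxa.

Lineage N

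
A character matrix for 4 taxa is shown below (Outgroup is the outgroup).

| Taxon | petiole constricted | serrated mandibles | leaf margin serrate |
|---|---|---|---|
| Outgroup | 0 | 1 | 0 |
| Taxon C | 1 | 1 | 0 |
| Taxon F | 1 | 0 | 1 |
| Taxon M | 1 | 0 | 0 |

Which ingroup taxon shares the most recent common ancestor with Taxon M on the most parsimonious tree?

Character polarity is set by the outgroup: the derived state is whichever differs from the outgroup's state, so for serrated mandibles the derived state is '0', and for the remaining characters it is '1'.
petiole constricted (derived state '1') is shared by all ingroup taxa — unites the whole ingroup.
Only Taxon F and Taxon M show the derived state '0' for serrated mandibles, supporting them as a clade.
leaf margin serrate (derived state '1') is unique to Taxon F (autapomorphy; uninformative for grouping).
Most parsimonious ingroup topology: ((Taxon F,Taxon M),Taxon C).
Taxon M and Taxon F form a cherry on this tree, so they are sister taxa.

Taxon F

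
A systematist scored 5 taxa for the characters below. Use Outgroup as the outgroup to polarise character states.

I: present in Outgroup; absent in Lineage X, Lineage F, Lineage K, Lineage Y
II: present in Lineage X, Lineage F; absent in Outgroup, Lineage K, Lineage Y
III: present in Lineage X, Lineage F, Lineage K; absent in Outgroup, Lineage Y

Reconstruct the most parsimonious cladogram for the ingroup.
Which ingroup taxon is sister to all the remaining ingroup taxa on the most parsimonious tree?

Lineage Y

Character polarity is set by the outgroup: the derived state is whichever differs from the outgroup's state, so for I the derived state is 'absent', and for the remaining characters it is 'present'.
All ingroup taxa share the derived state 'absent' for I; it defines the ingroup but does not resolve relationships within it.
II: derived state 'present' in Lineage F and Lineage X only — synapomorphy for {Lineage F, Lineage X}.
III: derived state 'present' in Lineage F, Lineage K, and Lineage X only — synapomorphy for {Lineage F, Lineage K, Lineage X}.
Most parsimonious ingroup topology: (((Lineage X,Lineage F),Lineage K),Lineage Y).
Lineage Y is sister to the clade containing all other ingroup taxa, so it is the earliest-diverging (most basal) ingroup lineage.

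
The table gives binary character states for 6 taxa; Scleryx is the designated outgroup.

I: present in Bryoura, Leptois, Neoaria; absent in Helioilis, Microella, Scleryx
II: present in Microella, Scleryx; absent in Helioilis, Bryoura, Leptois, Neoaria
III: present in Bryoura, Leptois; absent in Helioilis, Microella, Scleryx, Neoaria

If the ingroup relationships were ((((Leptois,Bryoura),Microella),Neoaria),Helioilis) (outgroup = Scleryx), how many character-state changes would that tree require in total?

5

Map each character onto ((((Leptois,Bryoura),Microella),Neoaria),Helioilis) (rooted by Scleryx) and count the minimum state changes it requires (Fitch parsimony):
I: 2; II: 2; III: 1.
Total tree length = 5.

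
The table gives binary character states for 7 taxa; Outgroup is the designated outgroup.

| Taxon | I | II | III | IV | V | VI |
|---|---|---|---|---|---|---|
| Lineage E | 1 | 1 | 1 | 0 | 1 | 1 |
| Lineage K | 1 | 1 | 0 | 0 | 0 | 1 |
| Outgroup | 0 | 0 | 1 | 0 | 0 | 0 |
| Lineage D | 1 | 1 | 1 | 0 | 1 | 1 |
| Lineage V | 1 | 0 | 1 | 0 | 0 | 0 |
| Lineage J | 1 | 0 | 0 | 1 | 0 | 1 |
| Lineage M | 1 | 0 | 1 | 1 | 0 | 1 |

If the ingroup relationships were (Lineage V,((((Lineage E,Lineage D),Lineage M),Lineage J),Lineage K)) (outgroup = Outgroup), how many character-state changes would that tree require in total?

9

Map each character onto (Lineage V,((((Lineage E,Lineage D),Lineage M),Lineage J),Lineage K)) (rooted by Outgroup) and count the minimum state changes it requires (Fitch parsimony):
I: 1; II: 2; III: 2; IV: 2; V: 1; VI: 1.
Total tree length = 9.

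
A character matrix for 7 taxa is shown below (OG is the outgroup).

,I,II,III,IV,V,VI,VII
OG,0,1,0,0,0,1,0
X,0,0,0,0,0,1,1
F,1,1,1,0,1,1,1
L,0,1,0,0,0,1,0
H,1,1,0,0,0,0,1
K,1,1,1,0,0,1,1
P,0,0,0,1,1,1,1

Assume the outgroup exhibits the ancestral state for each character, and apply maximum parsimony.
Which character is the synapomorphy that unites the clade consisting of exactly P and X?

Character polarity is set by the outgroup: the derived state is whichever differs from the outgroup's state, so for II, VI the derived state is '0', and for the remaining characters it is '1'.
I: derived state '1' in F, H, and K only — synapomorphy for {F, H, K}.
II (derived state '0') is shared by P and X — a synapomorphy uniting that clade.
III: derived state '1' in F and K only — synapomorphy for {F, K}.
IV: derived state '1' in P only — an autapomorphy, so it tells us nothing about relationships among taxa.
V groups F and P, which is incompatible with the clades supported by the remaining characters; treating it as convergent (homoplasy) costs fewer steps than any alternative tree.
VI: derived state '0' in H only — an autapomorphy, so it tells us nothing about relationships among taxa.
VII: derived state '1' in F, H, K, P, and X only — synapomorphy for {F, H, K, P, X}.
Most parsimonious ingroup topology: (((X,P),((F,K),H)),L).
The clade {P, X} is supported by II: its derived state '0' occurs in exactly those taxa and in no other taxon (including the outgroup).

II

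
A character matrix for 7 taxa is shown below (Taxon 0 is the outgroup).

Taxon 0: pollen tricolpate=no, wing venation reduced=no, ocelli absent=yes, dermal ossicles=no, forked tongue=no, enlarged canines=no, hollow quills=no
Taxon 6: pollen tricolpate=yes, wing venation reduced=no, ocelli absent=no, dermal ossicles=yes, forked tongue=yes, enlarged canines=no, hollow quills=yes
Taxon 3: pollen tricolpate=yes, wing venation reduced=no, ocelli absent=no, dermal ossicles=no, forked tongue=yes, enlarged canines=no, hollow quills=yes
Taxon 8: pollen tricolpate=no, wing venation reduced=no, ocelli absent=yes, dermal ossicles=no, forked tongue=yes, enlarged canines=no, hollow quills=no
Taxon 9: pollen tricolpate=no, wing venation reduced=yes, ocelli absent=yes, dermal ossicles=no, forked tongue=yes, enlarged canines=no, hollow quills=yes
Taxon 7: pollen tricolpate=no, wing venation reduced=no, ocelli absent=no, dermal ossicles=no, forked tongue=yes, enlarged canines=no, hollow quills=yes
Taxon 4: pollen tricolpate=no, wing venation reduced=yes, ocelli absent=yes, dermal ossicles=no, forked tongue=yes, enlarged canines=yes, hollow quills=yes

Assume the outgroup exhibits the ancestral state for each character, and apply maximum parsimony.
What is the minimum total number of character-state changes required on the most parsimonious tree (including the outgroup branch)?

Character polarity is set by the outgroup: the derived state is whichever differs from the outgroup's state, so for ocelli absent the derived state is 'no', and for the remaining characters it is 'yes'.
pollen tricolpate: derived state 'yes' in Taxon 3 and Taxon 6 only — synapomorphy for {Taxon 3, Taxon 6}.
Only Taxon 4 and Taxon 9 show the derived state 'yes' for wing venation reduced, supporting them as a clade.
ocelli absent (derived state 'no') is shared by Taxon 3, Taxon 6, and Taxon 7 — a synapomorphy uniting that clade.
dermal ossicles: derived state 'yes' in Taxon 6 only — an autapomorphy, so it tells us nothing about relationships among taxa.
forked tongue (derived state 'yes') is shared by all ingroup taxa — unites the whole ingroup.
enlarged canines: derived state 'yes' in Taxon 4 only — an autapomorphy, so it tells us nothing about relationships among taxa.
hollow quills: derived state 'yes' in Taxon 3, Taxon 4, Taxon 6, Taxon 7, and Taxon 9 only — synapomorphy for {Taxon 3, Taxon 4, Taxon 6, Taxon 7, Taxon 9}.
Most parsimonious ingroup topology: ((((Taxon 6,Taxon 3),Taxon 7),(Taxon 9,Taxon 4)),Taxon 8).
Changes per character on this tree: pollen tricolpate: 1; wing venation reduced: 1; ocelli absent: 1; dermal ossicles: 1; forked tongue: 1; enlarged canines: 1; hollow quills: 1.
Total = 7.

7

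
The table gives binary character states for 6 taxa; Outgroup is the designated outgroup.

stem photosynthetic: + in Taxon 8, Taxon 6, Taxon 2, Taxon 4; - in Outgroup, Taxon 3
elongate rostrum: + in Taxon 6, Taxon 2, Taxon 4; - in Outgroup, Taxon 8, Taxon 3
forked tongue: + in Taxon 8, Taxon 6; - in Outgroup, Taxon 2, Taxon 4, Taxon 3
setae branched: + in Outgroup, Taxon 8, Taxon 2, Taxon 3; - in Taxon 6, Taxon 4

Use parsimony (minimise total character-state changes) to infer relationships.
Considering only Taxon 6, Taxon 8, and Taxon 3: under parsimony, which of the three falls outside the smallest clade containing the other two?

Taxon 3

Character polarity is set by the outgroup: the derived state is whichever differs from the outgroup's state, so for setae branched the derived state is '-', and for the remaining characters it is '+'.
stem photosynthetic: derived state '+' in Taxon 2, Taxon 4, Taxon 6, and Taxon 8 only — synapomorphy for {Taxon 2, Taxon 4, Taxon 6, Taxon 8}.
elongate rostrum: derived state '+' in Taxon 2, Taxon 4, and Taxon 6 only — synapomorphy for {Taxon 2, Taxon 4, Taxon 6}.
forked tongue (state '+') occurs in Taxon 6 and Taxon 8 but conflicts with the nesting implied by the other characters — most parsimoniously interpreted as homoplasy.
setae branched (derived state '-') is shared by Taxon 4 and Taxon 6 — a synapomorphy uniting that clade.
Most parsimonious ingroup topology: ((Taxon 8,((Taxon 6,Taxon 4),Taxon 2)),Taxon 3).
Taxon 8 and Taxon 6 share a more recent common ancestor with each other than either does with Taxon 3, so Taxon 3 is the least closely related of the three.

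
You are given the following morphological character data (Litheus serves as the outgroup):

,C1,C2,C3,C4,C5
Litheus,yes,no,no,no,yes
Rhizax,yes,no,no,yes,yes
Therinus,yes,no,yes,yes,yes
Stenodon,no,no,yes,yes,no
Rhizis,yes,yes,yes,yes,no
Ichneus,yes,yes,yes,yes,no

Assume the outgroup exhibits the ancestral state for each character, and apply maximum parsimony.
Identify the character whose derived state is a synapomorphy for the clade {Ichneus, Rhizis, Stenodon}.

Character polarity is set by the outgroup: the derived state is whichever differs from the outgroup's state, so for C1, C5 the derived state is 'no', and for the remaining characters it is 'yes'.
C1 (derived state 'no') is unique to Stenodon (autapomorphy; uninformative for grouping).
Only Ichneus and Rhizis show the derived state 'yes' for C2, supporting them as a clade.
C3: derived state 'yes' in Ichneus, Rhizis, Stenodon, and Therinus only — synapomorphy for {Ichneus, Rhizis, Stenodon, Therinus}.
All ingroup taxa share the derived state 'yes' for C4; it defines the ingroup but does not resolve relationships within it.
Only Ichneus, Rhizis, and Stenodon show the derived state 'no' for C5, supporting them as a clade.
Most parsimonious ingroup topology: (Rhizax,(Therinus,(Stenodon,(Rhizis,Ichneus)))).
The clade {Ichneus, Rhizis, Stenodon} is supported by C5: its derived state 'no' occurs in exactly those taxa and in no other taxon (including the outgroup).

C5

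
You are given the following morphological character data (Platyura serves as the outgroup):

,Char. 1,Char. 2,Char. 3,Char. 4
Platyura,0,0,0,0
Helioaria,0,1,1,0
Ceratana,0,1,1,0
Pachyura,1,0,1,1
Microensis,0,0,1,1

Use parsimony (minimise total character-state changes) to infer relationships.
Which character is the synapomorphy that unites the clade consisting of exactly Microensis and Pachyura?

Char. 4

The outgroup has state '0' for every character, so '1' is the derived state throughout.
Char. 1 (derived state '1') is unique to Pachyura (autapomorphy; uninformative for grouping).
Char. 2 (derived state '1') is shared by Ceratana and Helioaria — a synapomorphy uniting that clade.
Char. 3 (derived state '1') is shared by all ingroup taxa — unites the whole ingroup.
Char. 4 (derived state '1') is shared by Microensis and Pachyura — a synapomorphy uniting that clade.
Most parsimonious ingroup topology: ((Helioaria,Ceratana),(Pachyura,Microensis)).
The clade {Microensis, Pachyura} is supported by Char. 4: its derived state '1' occurs in exactly those taxa and in no other taxon (including the outgroup).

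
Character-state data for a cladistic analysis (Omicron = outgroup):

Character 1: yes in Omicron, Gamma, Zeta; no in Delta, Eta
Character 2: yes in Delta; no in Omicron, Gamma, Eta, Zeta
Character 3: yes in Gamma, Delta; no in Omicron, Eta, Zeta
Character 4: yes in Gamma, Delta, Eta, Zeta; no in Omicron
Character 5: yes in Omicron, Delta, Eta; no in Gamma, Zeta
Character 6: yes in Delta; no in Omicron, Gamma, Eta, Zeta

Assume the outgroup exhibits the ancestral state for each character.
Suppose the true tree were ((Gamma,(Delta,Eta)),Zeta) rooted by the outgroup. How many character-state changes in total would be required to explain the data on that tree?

8

Map each character onto ((Gamma,(Delta,Eta)),Zeta) (rooted by Omicron) and count the minimum state changes it requires (Fitch parsimony):
Character 1: 1; Character 2: 1; Character 3: 2; Character 4: 1; Character 5: 2; Character 6: 1.
Total tree length = 8.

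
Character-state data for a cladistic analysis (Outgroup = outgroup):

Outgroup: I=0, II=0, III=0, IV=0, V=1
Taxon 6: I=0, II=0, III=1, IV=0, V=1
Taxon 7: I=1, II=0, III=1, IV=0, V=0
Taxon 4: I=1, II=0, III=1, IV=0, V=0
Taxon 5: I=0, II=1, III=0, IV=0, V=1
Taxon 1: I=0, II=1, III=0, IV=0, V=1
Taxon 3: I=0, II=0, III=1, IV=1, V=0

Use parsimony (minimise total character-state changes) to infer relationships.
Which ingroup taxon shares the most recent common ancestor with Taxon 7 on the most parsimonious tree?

Taxon 4

Character polarity is set by the outgroup: the derived state is whichever differs from the outgroup's state, so for V the derived state is '0', and for the remaining characters it is '1'.
I: derived state '1' in Taxon 4 and Taxon 7 only — synapomorphy for {Taxon 4, Taxon 7}.
Only Taxon 1 and Taxon 5 show the derived state '1' for II, supporting them as a clade.
III (derived state '1') is shared by Taxon 3, Taxon 4, Taxon 6, and Taxon 7 — a synapomorphy uniting that clade.
IV: derived state '1' in Taxon 3 only — an autapomorphy, so it tells us nothing about relationships among taxa.
Only Taxon 3, Taxon 4, and Taxon 7 show the derived state '0' for V, supporting them as a clade.
Most parsimonious ingroup topology: ((Taxon 6,((Taxon 7,Taxon 4),Taxon 3)),(Taxon 5,Taxon 1)).
Taxon 7 and Taxon 4 form a cherry on this tree, so they are sister taxa.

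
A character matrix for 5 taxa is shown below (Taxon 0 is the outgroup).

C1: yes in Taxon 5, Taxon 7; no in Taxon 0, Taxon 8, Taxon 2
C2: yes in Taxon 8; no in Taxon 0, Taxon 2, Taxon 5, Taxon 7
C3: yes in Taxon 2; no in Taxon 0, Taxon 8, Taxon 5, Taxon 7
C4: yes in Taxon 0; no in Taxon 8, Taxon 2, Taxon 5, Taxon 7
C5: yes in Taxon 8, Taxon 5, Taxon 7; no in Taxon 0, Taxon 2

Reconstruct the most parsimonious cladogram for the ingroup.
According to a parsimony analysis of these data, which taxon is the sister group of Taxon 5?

Character polarity is set by the outgroup: the derived state is whichever differs from the outgroup's state, so for C4 the derived state is 'no', and for the remaining characters it is 'yes'.
Only Taxon 5 and Taxon 7 show the derived state 'yes' for C1, supporting them as a clade.
C2: derived state 'yes' in Taxon 8 only — an autapomorphy, so it tells us nothing about relationships among taxa.
C3 (derived state 'yes') is unique to Taxon 2 (autapomorphy; uninformative for grouping).
All ingroup taxa share the derived state 'no' for C4; it defines the ingroup but does not resolve relationships within it.
C5: derived state 'yes' in Taxon 5, Taxon 7, and Taxon 8 only — synapomorphy for {Taxon 5, Taxon 7, Taxon 8}.
Most parsimonious ingroup topology: ((Taxon 8,(Taxon 5,Taxon 7)),Taxon 2).
Taxon 5 and Taxon 7 form a cherry on this tree, so they are sister taxa.

Taxon 7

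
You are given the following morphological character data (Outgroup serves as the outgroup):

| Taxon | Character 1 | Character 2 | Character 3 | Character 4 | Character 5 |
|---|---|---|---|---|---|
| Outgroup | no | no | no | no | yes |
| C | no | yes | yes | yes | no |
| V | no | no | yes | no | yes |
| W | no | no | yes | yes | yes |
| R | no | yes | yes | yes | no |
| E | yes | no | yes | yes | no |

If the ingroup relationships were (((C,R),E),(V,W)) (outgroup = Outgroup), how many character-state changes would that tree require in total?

Map each character onto (((C,R),E),(V,W)) (rooted by Outgroup) and count the minimum state changes it requires (Fitch parsimony):
Character 1: 1; Character 2: 1; Character 3: 1; Character 4: 2; Character 5: 1.
Total tree length = 6.

6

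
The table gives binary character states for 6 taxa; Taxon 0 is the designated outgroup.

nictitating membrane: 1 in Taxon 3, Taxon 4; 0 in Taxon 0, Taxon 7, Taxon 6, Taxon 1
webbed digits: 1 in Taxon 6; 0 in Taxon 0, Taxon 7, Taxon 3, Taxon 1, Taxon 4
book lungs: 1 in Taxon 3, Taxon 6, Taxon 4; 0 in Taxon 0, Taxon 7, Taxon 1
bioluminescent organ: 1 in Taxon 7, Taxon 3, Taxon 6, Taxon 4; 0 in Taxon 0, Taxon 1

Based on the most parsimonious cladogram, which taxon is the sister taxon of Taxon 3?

Taxon 4

The outgroup has state '0' for every character, so '1' is the derived state throughout.
nictitating membrane (derived state '1') is shared by Taxon 3 and Taxon 4 — a synapomorphy uniting that clade.
webbed digits: derived state '1' in Taxon 6 only — an autapomorphy, so it tells us nothing about relationships among taxa.
Only Taxon 3, Taxon 4, and Taxon 6 show the derived state '1' for book lungs, supporting them as a clade.
bioluminescent organ: derived state '1' in Taxon 3, Taxon 4, Taxon 6, and Taxon 7 only — synapomorphy for {Taxon 3, Taxon 4, Taxon 6, Taxon 7}.
Most parsimonious ingroup topology: ((Taxon 7,((Taxon 3,Taxon 4),Taxon 6)),Taxon 1).
Taxon 3 and Taxon 4 form a cherry on this tree, so they are sister taxa.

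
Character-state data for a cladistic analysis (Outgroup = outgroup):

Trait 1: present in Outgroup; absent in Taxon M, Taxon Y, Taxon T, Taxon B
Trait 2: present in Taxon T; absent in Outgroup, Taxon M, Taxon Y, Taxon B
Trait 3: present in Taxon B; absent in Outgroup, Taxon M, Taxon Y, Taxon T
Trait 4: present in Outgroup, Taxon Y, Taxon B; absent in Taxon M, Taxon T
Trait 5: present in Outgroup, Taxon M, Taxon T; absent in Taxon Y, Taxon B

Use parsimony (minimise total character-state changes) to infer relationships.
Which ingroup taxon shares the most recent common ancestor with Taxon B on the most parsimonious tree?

Character polarity is set by the outgroup: the derived state is whichever differs from the outgroup's state, so for Trait 1, Trait 4, Trait 5 the derived state is 'absent', and for the remaining characters it is 'present'.
Trait 1 (derived state 'absent') is shared by all ingroup taxa — unites the whole ingroup.
Trait 2: derived state 'present' in Taxon T only — an autapomorphy, so it tells us nothing about relationships among taxa.
Trait 3: derived state 'present' in Taxon B only — an autapomorphy, so it tells us nothing about relationships among taxa.
Only Taxon M and Taxon T show the derived state 'absent' for Trait 4, supporting them as a clade.
Trait 5 (derived state 'absent') is shared by Taxon B and Taxon Y — a synapomorphy uniting that clade.
Most parsimonious ingroup topology: ((Taxon M,Taxon T),(Taxon Y,Taxon B)).
Taxon B and Taxon Y form a cherry on this tree, so they are sister taxa.

Taxon Y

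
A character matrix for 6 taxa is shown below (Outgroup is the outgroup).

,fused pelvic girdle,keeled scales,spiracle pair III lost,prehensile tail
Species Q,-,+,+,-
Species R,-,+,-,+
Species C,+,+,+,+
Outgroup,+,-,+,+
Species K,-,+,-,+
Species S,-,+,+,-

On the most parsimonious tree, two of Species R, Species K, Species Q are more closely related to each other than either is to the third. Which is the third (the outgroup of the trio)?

Species Q

Character polarity is set by the outgroup: the derived state is whichever differs from the outgroup's state, so for fused pelvic girdle, spiracle pair III lost, prehensile tail the derived state is '-', and for the remaining characters it is '+'.
fused pelvic girdle: derived state '-' in Species K, Species Q, Species R, and Species S only — synapomorphy for {Species K, Species Q, Species R, Species S}.
keeled scales (derived state '+') is shared by all ingroup taxa — unites the whole ingroup.
spiracle pair III lost (derived state '-') is shared by Species K and Species R — a synapomorphy uniting that clade.
Only Species Q and Species S show the derived state '-' for prehensile tail, supporting them as a clade.
Most parsimonious ingroup topology: (((Species K,Species R),(Species S,Species Q)),Species C).
Species R and Species K share a more recent common ancestor with each other than either does with Species Q, so Species Q is the least closely related of the three.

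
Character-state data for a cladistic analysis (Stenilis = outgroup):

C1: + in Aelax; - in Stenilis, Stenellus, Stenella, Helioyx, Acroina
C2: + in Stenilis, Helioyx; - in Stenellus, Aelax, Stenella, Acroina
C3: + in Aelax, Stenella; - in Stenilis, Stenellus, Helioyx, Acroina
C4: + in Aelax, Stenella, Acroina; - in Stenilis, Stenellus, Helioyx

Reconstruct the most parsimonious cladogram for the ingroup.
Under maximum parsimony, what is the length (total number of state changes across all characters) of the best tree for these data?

4

Character polarity is set by the outgroup: the derived state is whichever differs from the outgroup's state, so for C2 the derived state is '-', and for the remaining characters it is '+'.
C1: derived state '+' in Aelax only — an autapomorphy, so it tells us nothing about relationships among taxa.
Only Acroina, Aelax, Stenella, and Stenellus show the derived state '-' for C2, supporting them as a clade.
C3 (derived state '+') is shared by Aelax and Stenella — a synapomorphy uniting that clade.
C4: derived state '+' in Acroina, Aelax, and Stenella only — synapomorphy for {Acroina, Aelax, Stenella}.
Most parsimonious ingroup topology: ((Stenellus,((Aelax,Stenella),Acroina)),Helioyx).
Changes per character on this tree: C1: 1; C2: 1; C3: 1; C4: 1.
Total = 4.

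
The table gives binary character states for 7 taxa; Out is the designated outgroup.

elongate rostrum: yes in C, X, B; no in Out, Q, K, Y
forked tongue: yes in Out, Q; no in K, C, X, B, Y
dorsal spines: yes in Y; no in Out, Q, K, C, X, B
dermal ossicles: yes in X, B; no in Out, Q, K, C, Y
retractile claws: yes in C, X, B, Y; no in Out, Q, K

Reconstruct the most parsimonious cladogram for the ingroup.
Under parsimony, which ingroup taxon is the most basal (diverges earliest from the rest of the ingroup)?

Character polarity is set by the outgroup: the derived state is whichever differs from the outgroup's state, so for forked tongue the derived state is 'no', and for the remaining characters it is 'yes'.
elongate rostrum (derived state 'yes') is shared by B, C, and X — a synapomorphy uniting that clade.
forked tongue: derived state 'no' in B, C, K, X, and Y only — synapomorphy for {B, C, K, X, Y}.
dorsal spines (derived state 'yes') is unique to Y (autapomorphy; uninformative for grouping).
Only B and X show the derived state 'yes' for dermal ossicles, supporting them as a clade.
retractile claws (derived state 'yes') is shared by B, C, X, and Y — a synapomorphy uniting that clade.
Most parsimonious ingroup topology: (Q,(K,((C,(X,B)),Y))).
Q is sister to the clade containing all other ingroup taxa, so it is the earliest-diverging (most basal) ingroup lineage.

Q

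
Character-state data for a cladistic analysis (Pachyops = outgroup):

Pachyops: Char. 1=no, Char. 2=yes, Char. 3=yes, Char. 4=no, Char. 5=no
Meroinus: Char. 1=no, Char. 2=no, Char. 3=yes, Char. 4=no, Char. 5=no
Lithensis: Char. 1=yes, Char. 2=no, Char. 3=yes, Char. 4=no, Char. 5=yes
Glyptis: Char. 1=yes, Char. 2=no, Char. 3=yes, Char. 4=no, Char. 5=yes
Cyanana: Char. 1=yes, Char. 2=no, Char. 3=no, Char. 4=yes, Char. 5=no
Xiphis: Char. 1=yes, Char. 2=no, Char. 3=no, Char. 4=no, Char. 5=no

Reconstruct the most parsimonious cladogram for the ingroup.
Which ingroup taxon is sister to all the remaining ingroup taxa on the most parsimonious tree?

Meroinus

Character polarity is set by the outgroup: the derived state is whichever differs from the outgroup's state, so for Char. 2, Char. 3 the derived state is 'no', and for the remaining characters it is 'yes'.
Char. 1 (derived state 'yes') is shared by Cyanana, Glyptis, Lithensis, and Xiphis — a synapomorphy uniting that clade.
All ingroup taxa share the derived state 'no' for Char. 2; it defines the ingroup but does not resolve relationships within it.
Char. 3 (derived state 'no') is shared by Cyanana and Xiphis — a synapomorphy uniting that clade.
Char. 4 (derived state 'yes') is unique to Cyanana (autapomorphy; uninformative for grouping).
Only Glyptis and Lithensis show the derived state 'yes' for Char. 5, supporting them as a clade.
Most parsimonious ingroup topology: (Meroinus,((Lithensis,Glyptis),(Cyanana,Xiphis))).
Meroinus is sister to the clade containing all other ingroup taxa, so it is the earliest-diverging (most basal) ingroup lineage.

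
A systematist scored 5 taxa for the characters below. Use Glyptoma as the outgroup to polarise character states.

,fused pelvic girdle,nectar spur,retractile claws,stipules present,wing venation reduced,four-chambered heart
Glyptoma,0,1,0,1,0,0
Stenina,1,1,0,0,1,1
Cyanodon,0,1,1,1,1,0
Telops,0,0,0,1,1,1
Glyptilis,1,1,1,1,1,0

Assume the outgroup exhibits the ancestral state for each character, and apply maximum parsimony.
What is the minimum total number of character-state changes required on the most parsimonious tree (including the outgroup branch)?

7

Character polarity is set by the outgroup: the derived state is whichever differs from the outgroup's state, so for nectar spur, stipules present the derived state is '0', and for the remaining characters it is '1'.
fused pelvic girdle groups Glyptilis and Stenina, which is incompatible with the clades supported by the remaining characters; treating it as convergent (homoplasy) costs fewer steps than any alternative tree.
nectar spur (derived state '0') is unique to Telops (autapomorphy; uninformative for grouping).
retractile claws: derived state '1' in Cyanodon and Glyptilis only — synapomorphy for {Cyanodon, Glyptilis}.
stipules present (derived state '0') is unique to Stenina (autapomorphy; uninformative for grouping).
wing venation reduced (derived state '1') is shared by all ingroup taxa — unites the whole ingroup.
four-chambered heart (derived state '1') is shared by Stenina and Telops — a synapomorphy uniting that clade.
Most parsimonious ingroup topology: ((Stenina,Telops),(Cyanodon,Glyptilis)).
Changes per character on this tree: fused pelvic girdle: 2; nectar spur: 1; retractile claws: 1; stipules present: 1; wing venation reduced: 1; four-chambered heart: 1.
Total = 7.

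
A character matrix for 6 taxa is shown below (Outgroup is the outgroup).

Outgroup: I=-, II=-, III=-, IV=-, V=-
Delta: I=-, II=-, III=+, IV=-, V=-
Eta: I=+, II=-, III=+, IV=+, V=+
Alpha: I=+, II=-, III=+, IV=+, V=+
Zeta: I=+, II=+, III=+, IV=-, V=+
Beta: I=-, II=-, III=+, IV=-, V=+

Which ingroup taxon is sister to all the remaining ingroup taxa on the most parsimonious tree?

Delta

The outgroup has state '-' for every character, so '+' is the derived state throughout.
Only Alpha, Eta, and Zeta show the derived state '+' for I, supporting them as a clade.
II: derived state '+' in Zeta only — an autapomorphy, so it tells us nothing about relationships among taxa.
All ingroup taxa share the derived state '+' for III; it defines the ingroup but does not resolve relationships within it.
Only Alpha and Eta show the derived state '+' for IV, supporting them as a clade.
V: derived state '+' in Alpha, Beta, Eta, and Zeta only — synapomorphy for {Alpha, Beta, Eta, Zeta}.
Most parsimonious ingroup topology: (Delta,(((Eta,Alpha),Zeta),Beta)).
Delta is sister to the clade containing all other ingroup taxa, so it is the earliest-diverging (most basal) ingroup lineage.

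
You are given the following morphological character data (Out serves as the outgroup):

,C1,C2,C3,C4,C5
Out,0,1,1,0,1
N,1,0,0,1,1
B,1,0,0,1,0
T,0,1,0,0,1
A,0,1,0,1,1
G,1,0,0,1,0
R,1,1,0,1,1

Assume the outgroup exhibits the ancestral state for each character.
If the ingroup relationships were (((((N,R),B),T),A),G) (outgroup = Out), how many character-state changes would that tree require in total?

Map each character onto (((((N,R),B),T),A),G) (rooted by Out) and count the minimum state changes it requires (Fitch parsimony):
C1: 2; C2: 3; C3: 1; C4: 2; C5: 2.
Total tree length = 10.

10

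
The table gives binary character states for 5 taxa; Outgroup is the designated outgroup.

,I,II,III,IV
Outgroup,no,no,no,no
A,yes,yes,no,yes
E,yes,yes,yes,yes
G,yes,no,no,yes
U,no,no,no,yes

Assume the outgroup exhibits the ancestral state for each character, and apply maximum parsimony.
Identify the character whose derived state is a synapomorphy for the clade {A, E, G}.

I

The outgroup has state 'no' for every character, so 'yes' is the derived state throughout.
I: derived state 'yes' in A, E, and G only — synapomorphy for {A, E, G}.
II (derived state 'yes') is shared by A and E — a synapomorphy uniting that clade.
III (derived state 'yes') is unique to E (autapomorphy; uninformative for grouping).
IV (derived state 'yes') is shared by all ingroup taxa — unites the whole ingroup.
Most parsimonious ingroup topology: (((A,E),G),U).
The clade {A, E, G} is supported by I: its derived state 'yes' occurs in exactly those taxa and in no other taxon (including the outgroup).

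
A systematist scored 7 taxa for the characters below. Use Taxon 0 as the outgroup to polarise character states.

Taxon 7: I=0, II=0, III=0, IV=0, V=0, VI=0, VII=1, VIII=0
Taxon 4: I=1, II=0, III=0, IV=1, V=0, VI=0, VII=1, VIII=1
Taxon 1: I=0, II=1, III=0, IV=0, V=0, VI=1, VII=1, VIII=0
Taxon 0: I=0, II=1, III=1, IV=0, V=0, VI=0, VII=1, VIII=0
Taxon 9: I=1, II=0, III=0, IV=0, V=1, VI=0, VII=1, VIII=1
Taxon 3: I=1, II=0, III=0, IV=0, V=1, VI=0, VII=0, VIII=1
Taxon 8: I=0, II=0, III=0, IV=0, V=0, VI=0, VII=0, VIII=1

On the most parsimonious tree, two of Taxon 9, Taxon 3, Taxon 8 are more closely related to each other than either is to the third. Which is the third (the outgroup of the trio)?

Taxon 8

Character polarity is set by the outgroup: the derived state is whichever differs from the outgroup's state, so for II, III, VII the derived state is '0', and for the remaining characters it is '1'.
Only Taxon 3, Taxon 4, and Taxon 9 show the derived state '1' for I, supporting them as a clade.
II (derived state '0') is shared by Taxon 3, Taxon 4, Taxon 7, Taxon 8, and Taxon 9 — a synapomorphy uniting that clade.
All ingroup taxa share the derived state '0' for III; it defines the ingroup but does not resolve relationships within it.
IV (derived state '1') is unique to Taxon 4 (autapomorphy; uninformative for grouping).
V (derived state '1') is shared by Taxon 3 and Taxon 9 — a synapomorphy uniting that clade.
VI (derived state '1') is unique to Taxon 1 (autapomorphy; uninformative for grouping).
VII groups Taxon 3 and Taxon 8, which is incompatible with the clades supported by the remaining characters; treating it as convergent (homoplasy) costs fewer steps than any alternative tree.
Only Taxon 3, Taxon 4, Taxon 8, and Taxon 9 show the derived state '1' for VIII, supporting them as a clade.
Most parsimonious ingroup topology: (((((Taxon 3,Taxon 9),Taxon 4),Taxon 8),Taxon 7),Taxon 1).
Taxon 9 and Taxon 3 share a more recent common ancestor with each other than either does with Taxon 8, so Taxon 8 is the least closely related of the three.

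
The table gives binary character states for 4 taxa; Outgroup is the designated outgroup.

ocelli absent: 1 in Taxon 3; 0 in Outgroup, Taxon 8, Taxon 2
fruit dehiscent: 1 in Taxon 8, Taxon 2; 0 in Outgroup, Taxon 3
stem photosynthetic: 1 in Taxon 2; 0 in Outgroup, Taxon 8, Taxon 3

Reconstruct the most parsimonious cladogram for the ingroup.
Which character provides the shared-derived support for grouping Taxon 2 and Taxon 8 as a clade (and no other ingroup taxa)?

The outgroup has state '0' for every character, so '1' is the derived state throughout.
ocelli absent: derived state '1' in Taxon 3 only — an autapomorphy, so it tells us nothing about relationships among taxa.
Only Taxon 2 and Taxon 8 show the derived state '1' for fruit dehiscent, supporting them as a clade.
stem photosynthetic (derived state '1') is unique to Taxon 2 (autapomorphy; uninformative for grouping).
Most parsimonious ingroup topology: ((Taxon 8,Taxon 2),Taxon 3).
The clade {Taxon 2, Taxon 8} is supported by fruit dehiscent: its derived state '1' occurs in exactly those taxa and in no other taxon (including the outgroup).

fruit dehiscent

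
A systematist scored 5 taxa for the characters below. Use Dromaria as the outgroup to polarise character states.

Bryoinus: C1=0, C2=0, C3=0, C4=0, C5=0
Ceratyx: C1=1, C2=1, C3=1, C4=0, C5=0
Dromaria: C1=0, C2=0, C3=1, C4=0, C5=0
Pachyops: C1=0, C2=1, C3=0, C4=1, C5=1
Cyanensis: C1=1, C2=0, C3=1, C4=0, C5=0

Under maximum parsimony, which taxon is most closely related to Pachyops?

Character polarity is set by the outgroup: the derived state is whichever differs from the outgroup's state, so for C3 the derived state is '0', and for the remaining characters it is '1'.
C1: derived state '1' in Ceratyx and Cyanensis only — synapomorphy for {Ceratyx, Cyanensis}.
C2 (state '1') occurs in Ceratyx and Pachyops but conflicts with the nesting implied by the other characters — most parsimoniously interpreted as homoplasy.
C3: derived state '0' in Bryoinus and Pachyops only — synapomorphy for {Bryoinus, Pachyops}.
C4: derived state '1' in Pachyops only — an autapomorphy, so it tells us nothing about relationships among taxa.
C5: derived state '1' in Pachyops only — an autapomorphy, so it tells us nothing about relationships among taxa.
Most parsimonious ingroup topology: ((Pachyops,Bryoinus),(Cyanensis,Ceratyx)).
Pachyops and Bryoinus form a cherry on this tree, so they are sister taxa.

Bryoinus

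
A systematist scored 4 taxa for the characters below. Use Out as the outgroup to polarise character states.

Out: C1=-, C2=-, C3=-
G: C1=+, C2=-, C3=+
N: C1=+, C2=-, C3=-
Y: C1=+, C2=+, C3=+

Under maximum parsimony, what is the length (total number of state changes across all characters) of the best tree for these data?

The outgroup has state '-' for every character, so '+' is the derived state throughout.
All ingroup taxa share the derived state '+' for C1; it defines the ingroup but does not resolve relationships within it.
C2: derived state '+' in Y only — an autapomorphy, so it tells us nothing about relationships among taxa.
C3: derived state '+' in G and Y only — synapomorphy for {G, Y}.
Most parsimonious ingroup topology: ((G,Y),N).
Changes per character on this tree: C1: 1; C2: 1; C3: 1.
Total = 3.

3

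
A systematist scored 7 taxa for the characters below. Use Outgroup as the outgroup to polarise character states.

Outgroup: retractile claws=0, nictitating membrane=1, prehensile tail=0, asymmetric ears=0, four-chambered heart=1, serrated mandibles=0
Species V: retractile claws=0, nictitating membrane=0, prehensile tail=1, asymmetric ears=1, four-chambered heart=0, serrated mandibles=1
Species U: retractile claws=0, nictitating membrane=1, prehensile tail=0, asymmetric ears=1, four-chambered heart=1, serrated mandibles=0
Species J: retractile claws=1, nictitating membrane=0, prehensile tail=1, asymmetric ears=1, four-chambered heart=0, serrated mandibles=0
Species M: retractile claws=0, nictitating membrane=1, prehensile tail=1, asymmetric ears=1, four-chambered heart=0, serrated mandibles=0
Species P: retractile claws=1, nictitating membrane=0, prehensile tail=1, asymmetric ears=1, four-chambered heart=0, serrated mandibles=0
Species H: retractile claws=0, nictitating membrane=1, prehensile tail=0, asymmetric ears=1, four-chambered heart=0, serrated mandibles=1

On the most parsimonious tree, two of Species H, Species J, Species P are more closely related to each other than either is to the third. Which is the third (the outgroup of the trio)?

Species H

Character polarity is set by the outgroup: the derived state is whichever differs from the outgroup's state, so for nictitating membrane, four-chambered heart the derived state is '0', and for the remaining characters it is '1'.
Only Species J and Species P show the derived state '1' for retractile claws, supporting them as a clade.
nictitating membrane: derived state '0' in Species J, Species P, and Species V only — synapomorphy for {Species J, Species P, Species V}.
prehensile tail (derived state '1') is shared by Species J, Species M, Species P, and Species V — a synapomorphy uniting that clade.
asymmetric ears (derived state '1') is shared by all ingroup taxa — unites the whole ingroup.
Only Species H, Species J, Species M, Species P, and Species V show the derived state '0' for four-chambered heart, supporting them as a clade.
serrated mandibles (state '1') occurs in Species H and Species V but conflicts with the nesting implied by the other characters — most parsimoniously interpreted as homoplasy.
Most parsimonious ingroup topology: ((((Species V,(Species J,Species P)),Species M),Species H),Species U).
Species J and Species P share a more recent common ancestor with each other than either does with Species H, so Species H is the least closely related of the three.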